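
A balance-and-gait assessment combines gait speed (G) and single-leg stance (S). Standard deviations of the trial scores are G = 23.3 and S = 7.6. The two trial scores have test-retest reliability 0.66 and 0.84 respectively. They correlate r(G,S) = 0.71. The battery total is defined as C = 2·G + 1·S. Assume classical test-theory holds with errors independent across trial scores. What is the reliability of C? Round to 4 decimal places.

0.7264

Var(C) = 2²·23.3² + 7.6² + 2·[2·23.3·7.6·0.71] = 2229.32 + 502.907 = 2732.23.
With uncorrelated errors the cross-covariances are all true-score covariance, so they carry over unchanged; only the diagonal terms shrink to ρᵢσᵢ².
True-score variance = [2²·23.3²·0.66 + 7.6²·0.84] + 502.907 = 1481.75 + 502.907 = 1984.66.
Reliability = 1984.66 / 2732.23 = 0.7264.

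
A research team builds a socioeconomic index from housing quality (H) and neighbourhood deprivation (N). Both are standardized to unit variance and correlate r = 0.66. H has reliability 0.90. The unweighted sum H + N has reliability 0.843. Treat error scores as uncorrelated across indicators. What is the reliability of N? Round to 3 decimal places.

0.579

Var(H+N) = 2 + 2·0.66 = 3.320.
True-score variance = ρ_H + ρ_N + 2·0.66, so 0.843 = (0.90 + ρ_N + 1.32) / 3.320.
ρ_N = 0.843·3.320 − 0.90 − 1.32 = 0.579.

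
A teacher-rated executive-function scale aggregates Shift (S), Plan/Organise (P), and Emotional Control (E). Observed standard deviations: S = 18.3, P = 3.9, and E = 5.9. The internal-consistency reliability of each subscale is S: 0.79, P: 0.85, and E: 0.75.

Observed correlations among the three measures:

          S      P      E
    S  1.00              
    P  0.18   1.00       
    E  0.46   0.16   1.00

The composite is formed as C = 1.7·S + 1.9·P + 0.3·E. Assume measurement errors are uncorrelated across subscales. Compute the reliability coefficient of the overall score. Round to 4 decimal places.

0.8176

Var(C) = 1.7²·18.3² + 1.9²·3.9² + 0.3²·5.9² + 2·[3.23·18.3·3.9·0.18 + 0.51·18.3·5.9·0.46 + 0.57·3.9·5.9·0.16] = 1025.87 + 137.846 = 1163.72.
With uncorrelated errors the cross-covariances are all true-score covariance, so they carry over unchanged; only the diagonal terms shrink to ρᵢσᵢ².
True-score variance = [1.7²·18.3²·0.79 + 1.9²·3.9²·0.85 + 0.3²·5.9²·0.75] + 137.846 = 813.609 + 137.846 = 951.455.
Reliability = 951.455 / 1163.72 = 0.8176.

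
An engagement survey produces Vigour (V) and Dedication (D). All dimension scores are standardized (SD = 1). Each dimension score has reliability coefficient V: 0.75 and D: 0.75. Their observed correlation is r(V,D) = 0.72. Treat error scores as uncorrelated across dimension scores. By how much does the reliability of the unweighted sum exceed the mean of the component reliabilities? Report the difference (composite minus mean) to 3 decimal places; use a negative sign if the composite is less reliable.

Var(sum) = 2 + 1.44 = 3.44; true-score variance = 1.5 + 1.44 = 2.94; composite reliability = 0.8547.
Mean component reliability = 0.7500.
Difference = 0.8547 − 0.7500 = 0.105.

0.105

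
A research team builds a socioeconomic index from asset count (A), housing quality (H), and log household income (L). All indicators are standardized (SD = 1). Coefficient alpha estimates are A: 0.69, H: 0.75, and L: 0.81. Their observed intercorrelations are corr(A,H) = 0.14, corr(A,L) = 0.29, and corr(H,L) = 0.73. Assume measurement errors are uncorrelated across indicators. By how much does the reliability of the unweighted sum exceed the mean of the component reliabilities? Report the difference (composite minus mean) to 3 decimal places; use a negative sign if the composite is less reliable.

Var(sum) = 3 + 2.32 = 5.32; true-score variance = 2.25 + 2.32 = 4.57; composite reliability = 0.8590.
Mean component reliability = 0.7500.
Difference = 0.8590 − 0.7500 = 0.109.

0.109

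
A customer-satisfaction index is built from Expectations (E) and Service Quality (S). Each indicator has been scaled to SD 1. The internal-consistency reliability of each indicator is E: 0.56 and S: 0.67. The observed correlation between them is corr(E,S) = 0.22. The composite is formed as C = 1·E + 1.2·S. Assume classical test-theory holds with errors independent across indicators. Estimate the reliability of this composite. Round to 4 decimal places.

Var(C) = 1 + 1.2² + 2·[1.2·0.22] = 2.44 + 0.528 = 2.968.
Because errors are independent across components, Cov(Tᵢ,Tⱼ) = Cov(Xᵢ,Xⱼ); the off-diagonal part of the true-score variance is the same as above.
True-score variance = [0.56 + 1.2²·0.67] + 0.528 = 1.5248 + 0.528 = 2.0528.
Reliability = 2.0528 / 2.968 = 0.6916.

0.6916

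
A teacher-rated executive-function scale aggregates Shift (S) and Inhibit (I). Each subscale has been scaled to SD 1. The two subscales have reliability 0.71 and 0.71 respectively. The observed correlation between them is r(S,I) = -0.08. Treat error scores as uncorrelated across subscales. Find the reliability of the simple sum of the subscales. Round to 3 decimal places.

Var(S+I) = 2 + 2·[(-0.08)] = 2 − 0.16 = 1.84.
Under uncorrelated errors the observed covariances equal the true-score covariances, so only the own-variance terms attenuate.
True-score variance = [0.71 + 0.71] − 0.16 = 1.42 − 0.16 = 1.26.
Reliability = 1.26 / 1.84 = 0.685.

0.685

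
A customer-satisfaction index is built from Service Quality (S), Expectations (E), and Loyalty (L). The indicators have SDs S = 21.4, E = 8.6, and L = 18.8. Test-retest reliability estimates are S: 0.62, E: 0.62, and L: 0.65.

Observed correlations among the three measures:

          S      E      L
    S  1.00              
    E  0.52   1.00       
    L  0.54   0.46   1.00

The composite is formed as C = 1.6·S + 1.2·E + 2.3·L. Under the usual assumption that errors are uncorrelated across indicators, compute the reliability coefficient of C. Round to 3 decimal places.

0.794

Var(C) = 1.6²·21.4² + 1.2²·8.6² + 2.3²·18.8² + 2·[1.92·21.4·8.6·0.52 + 3.68·21.4·18.8·0.54 + 2.76·8.6·18.8·0.46] = 3148.58 + 2377.01 = 5525.59.
With uncorrelated errors the cross-covariances are all true-score covariance, so they carry over unchanged; only the diagonal terms shrink to ρᵢσᵢ².
True-score variance = [1.6²·21.4²·0.62 + 1.2²·8.6²·0.62 + 2.3²·18.8²·0.65] + 2377.01 = 2008.21 + 2377.01 = 4385.22.
Reliability = 4385.22 / 5525.59 = 0.794.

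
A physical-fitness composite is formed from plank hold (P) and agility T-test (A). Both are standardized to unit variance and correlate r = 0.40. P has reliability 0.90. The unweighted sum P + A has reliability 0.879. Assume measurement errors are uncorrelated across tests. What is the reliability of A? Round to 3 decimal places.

0.761

Var(P+A) = 2 + 2·0.40 = 2.800.
True-score variance = ρ_P + ρ_A + 2·0.40, so 0.879 = (0.90 + ρ_A + 0.80) / 2.800.
ρ_A = 0.879·2.800 − 0.90 − 0.80 = 0.761.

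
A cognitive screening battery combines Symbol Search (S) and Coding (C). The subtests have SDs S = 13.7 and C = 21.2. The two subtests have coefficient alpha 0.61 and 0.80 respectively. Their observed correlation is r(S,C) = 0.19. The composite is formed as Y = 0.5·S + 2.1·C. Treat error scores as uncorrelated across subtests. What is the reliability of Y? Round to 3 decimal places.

Var(Y) = 0.5²·13.7² + 2.1²·21.2² + 2·[1.05·13.7·21.2·0.19] = 2028.95 + 115.886 = 2144.84.
Under uncorrelated errors the observed covariances equal the true-score covariances, so only the own-variance terms attenuate.
True-score variance = [0.5²·13.7²·0.61 + 2.1²·21.2²·0.80] + 115.886 = 1614.25 + 115.886 = 1730.13.
Reliability = 1730.13 / 2144.84 = 0.807.

0.807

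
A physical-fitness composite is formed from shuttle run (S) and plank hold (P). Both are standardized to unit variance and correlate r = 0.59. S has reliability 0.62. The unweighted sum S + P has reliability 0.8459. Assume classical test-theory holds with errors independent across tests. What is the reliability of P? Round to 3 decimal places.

Var(S+P) = 2 + 2·0.59 = 3.180.
True-score variance = ρ_S + ρ_P + 2·0.59, so 0.8459 = (0.62 + ρ_P + 1.18) / 3.180.
ρ_P = 0.8459·3.180 − 0.62 − 1.18 = 0.890.

0.890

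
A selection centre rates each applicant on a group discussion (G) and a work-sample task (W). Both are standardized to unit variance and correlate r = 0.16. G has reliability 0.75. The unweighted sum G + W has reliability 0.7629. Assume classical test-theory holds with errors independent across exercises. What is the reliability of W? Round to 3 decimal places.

0.700

Var(G+W) = 2 + 2·0.16 = 2.320.
True-score variance = ρ_G + ρ_W + 2·0.16, so 0.7629 = (0.75 + ρ_W + 0.32) / 2.320.
ρ_W = 0.7629·2.320 − 0.75 − 0.32 = 0.700.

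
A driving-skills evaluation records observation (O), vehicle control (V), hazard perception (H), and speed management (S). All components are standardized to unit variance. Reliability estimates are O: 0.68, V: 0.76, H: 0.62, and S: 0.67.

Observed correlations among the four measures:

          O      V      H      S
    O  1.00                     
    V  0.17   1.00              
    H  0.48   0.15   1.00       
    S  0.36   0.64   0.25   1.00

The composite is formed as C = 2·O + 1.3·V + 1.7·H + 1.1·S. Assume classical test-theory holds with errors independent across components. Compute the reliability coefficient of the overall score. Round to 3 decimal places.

Var(C) = 2² + 1.3² + 1.7² + 1.1² + 2·[2.6·0.17 + 3.4·0.48 + 2.2·0.36 + 2.21·0.15 + 1.43·0.64 + 1.87·0.25] = 9.79 + 9.1604 = 18.9504.
Under uncorrelated errors the observed covariances equal the true-score covariances, so only the own-variance terms attenuate.
True-score variance = [2²·0.68 + 1.3²·0.76 + 1.7²·0.62 + 1.1²·0.67] + 9.1604 = 6.6069 + 9.1604 = 15.7673.
Reliability = 15.7673 / 18.9504 = 0.832.

0.832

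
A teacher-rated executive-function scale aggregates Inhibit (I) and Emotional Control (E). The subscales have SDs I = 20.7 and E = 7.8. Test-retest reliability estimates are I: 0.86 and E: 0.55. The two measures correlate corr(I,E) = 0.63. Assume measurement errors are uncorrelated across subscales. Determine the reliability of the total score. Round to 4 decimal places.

0.8739

Var(I+E) = 20.7² + 7.8² + 2·[20.7·7.8·0.63] = 489.33 + 203.44 = 692.77.
Under uncorrelated errors the observed covariances equal the true-score covariances, so only the own-variance terms attenuate.
True-score variance = [20.7²·0.86 + 7.8²·0.55] + 203.44 = 401.963 + 203.44 = 605.403.
Reliability = 605.403 / 692.77 = 0.8739.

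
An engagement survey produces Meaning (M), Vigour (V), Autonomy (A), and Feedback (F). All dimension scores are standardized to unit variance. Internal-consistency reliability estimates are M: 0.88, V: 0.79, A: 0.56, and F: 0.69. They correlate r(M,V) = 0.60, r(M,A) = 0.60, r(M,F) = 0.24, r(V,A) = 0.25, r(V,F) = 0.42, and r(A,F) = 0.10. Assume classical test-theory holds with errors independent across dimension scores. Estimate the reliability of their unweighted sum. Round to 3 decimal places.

0.872

Var(M+V+A+F) = 4 + 2·[0.60 + 0.60 + 0.24 + 0.25 + 0.42 + 0.10] = 4 + 4.42 = 8.42.
With uncorrelated errors the cross-covariances are all true-score covariance, so they carry over unchanged; only the diagonal terms shrink to ρᵢσᵢ².
True-score variance = [0.88 + 0.79 + 0.56 + 0.69] + 4.42 = 2.92 + 4.42 = 7.34.
Reliability = 7.34 / 8.42 = 0.872.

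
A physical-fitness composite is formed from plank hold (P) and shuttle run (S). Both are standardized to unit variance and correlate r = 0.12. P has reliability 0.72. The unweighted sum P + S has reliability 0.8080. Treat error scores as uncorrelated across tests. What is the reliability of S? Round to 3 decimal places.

Var(P+S) = 2 + 2·0.12 = 2.240.
True-score variance = ρ_P + ρ_S + 2·0.12, so 0.8080 = (0.72 + ρ_S + 0.24) / 2.240.
ρ_S = 0.8080·2.240 − 0.72 − 0.24 = 0.850.

0.850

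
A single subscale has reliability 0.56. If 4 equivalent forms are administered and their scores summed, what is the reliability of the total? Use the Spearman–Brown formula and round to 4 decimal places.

0.8358

ρ_k = kρ / (1 + (k−1)ρ) = 4·0.56 / (1 + 3·0.56) = 2.240 / 2.680 = 0.8358.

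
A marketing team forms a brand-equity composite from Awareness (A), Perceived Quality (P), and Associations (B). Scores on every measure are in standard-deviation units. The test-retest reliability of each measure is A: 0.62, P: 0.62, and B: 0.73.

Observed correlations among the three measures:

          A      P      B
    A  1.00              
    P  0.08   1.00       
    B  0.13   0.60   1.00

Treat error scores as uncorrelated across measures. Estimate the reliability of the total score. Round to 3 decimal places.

0.777

Var(A+P+B) = 3 + 2·[0.08 + 0.13 + 0.60] = 3 + 1.62 = 4.62.
Under uncorrelated errors the observed covariances equal the true-score covariances, so only the own-variance terms attenuate.
True-score variance = [0.62 + 0.62 + 0.73] + 1.62 = 1.97 + 1.62 = 3.59.
Reliability = 3.59 / 4.62 = 0.777.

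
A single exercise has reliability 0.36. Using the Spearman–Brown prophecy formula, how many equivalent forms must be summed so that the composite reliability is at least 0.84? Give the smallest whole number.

k ≥ ρ*(1−ρ₁)/(ρ₁(1−ρ*)) = 0.84·0.64 / (0.36·0.16) = 9.333.
Smallest integer k = 10.

10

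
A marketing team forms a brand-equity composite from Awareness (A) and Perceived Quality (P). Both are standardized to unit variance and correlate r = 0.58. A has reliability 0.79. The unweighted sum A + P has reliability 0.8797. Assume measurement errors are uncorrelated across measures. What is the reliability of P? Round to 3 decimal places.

Var(A+P) = 2 + 2·0.58 = 3.160.
True-score variance = ρ_A + ρ_P + 2·0.58, so 0.8797 = (0.79 + ρ_P + 1.16) / 3.160.
ρ_P = 0.8797·3.160 − 0.79 − 1.16 = 0.830.

0.830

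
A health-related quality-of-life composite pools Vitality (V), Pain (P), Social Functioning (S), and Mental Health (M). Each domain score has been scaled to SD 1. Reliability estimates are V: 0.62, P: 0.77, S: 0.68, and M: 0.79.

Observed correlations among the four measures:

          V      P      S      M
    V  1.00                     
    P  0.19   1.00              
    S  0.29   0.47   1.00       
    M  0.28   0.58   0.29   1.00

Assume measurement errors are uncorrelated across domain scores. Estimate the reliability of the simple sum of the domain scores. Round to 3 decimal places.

0.861

Var(V+P+S+M) = 4 + 2·[0.19 + 0.29 + 0.28 + 0.47 + 0.58 + 0.29] = 4 + 4.2 = 8.2.
With uncorrelated errors the cross-covariances are all true-score covariance, so they carry over unchanged; only the diagonal terms shrink to ρᵢσᵢ².
True-score variance = [0.62 + 0.77 + 0.68 + 0.79] + 4.2 = 2.86 + 4.2 = 7.06.
Reliability = 7.06 / 8.2 = 0.861.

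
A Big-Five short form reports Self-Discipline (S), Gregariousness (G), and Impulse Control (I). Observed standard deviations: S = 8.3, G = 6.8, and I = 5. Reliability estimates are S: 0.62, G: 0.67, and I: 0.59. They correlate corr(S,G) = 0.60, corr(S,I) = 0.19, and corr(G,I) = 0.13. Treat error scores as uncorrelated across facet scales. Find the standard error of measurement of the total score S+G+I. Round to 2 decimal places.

7.19

Var(total) = 140.13 + 92.338 = 232.468.
True-score variance = 88.4426 + 92.338 = 180.781, so reliability = 0.7777.
Error variance = 232.468 − 180.781 = 51.6874; SEM = √51.6874 = 7.19.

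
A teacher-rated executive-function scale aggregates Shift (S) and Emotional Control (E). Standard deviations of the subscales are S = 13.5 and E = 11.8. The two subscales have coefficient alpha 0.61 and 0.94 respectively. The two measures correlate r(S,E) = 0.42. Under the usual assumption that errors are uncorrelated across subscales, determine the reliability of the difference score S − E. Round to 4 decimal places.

0.5768

Var(S−E) = 13.5² + 11.8² − 2·13.5·11.8·0.42 = 321.49 − 133.812 = 187.678.
Because errors are independent across components, Cov(Tᵢ,Tⱼ) = Cov(Xᵢ,Xⱼ); the off-diagonal part of the true-score variance is the same as above.
True-score variance = [13.5²·0.61 + 11.8²·0.94] − 133.812 = 242.058 − 133.812 = 108.246.
Reliability = 108.246 / 187.678 = 0.5768.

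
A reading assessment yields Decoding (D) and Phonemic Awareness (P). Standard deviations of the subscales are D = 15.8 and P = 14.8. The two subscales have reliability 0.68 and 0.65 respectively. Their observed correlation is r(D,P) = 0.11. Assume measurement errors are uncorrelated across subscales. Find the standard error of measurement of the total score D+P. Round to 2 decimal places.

Var(total) = 468.68 + 51.4448 = 520.125.
True-score variance = 312.131 + 51.4448 = 363.576, so reliability = 0.6990.
Error variance = 520.125 − 363.576 = 156.549; SEM = √156.549 = 12.51.

12.51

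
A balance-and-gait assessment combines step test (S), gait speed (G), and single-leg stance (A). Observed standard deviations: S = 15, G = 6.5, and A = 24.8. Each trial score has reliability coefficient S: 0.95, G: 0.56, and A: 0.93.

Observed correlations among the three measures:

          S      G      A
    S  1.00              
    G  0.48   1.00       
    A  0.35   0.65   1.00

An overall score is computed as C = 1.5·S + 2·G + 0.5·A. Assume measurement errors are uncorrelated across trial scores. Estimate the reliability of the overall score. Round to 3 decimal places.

Var(C) = 1.5²·15² + 2²·6.5² + 0.5²·24.8² + 2·[3·15·6.5·0.48 + 0.75·15·24.8·0.35 + 6.5·24.8·0.65] = 829.01 + 685.66 = 1514.67.
Because errors are independent across components, Cov(Tᵢ,Tⱼ) = Cov(Xᵢ,Xⱼ); the off-diagonal part of the true-score variance is the same as above.
True-score variance = [1.5²·15²·0.95 + 2²·6.5²·0.56 + 0.5²·24.8²·0.93] + 685.66 = 718.574 + 685.66 = 1404.23.
Reliability = 1404.23 / 1514.67 = 0.927.

0.927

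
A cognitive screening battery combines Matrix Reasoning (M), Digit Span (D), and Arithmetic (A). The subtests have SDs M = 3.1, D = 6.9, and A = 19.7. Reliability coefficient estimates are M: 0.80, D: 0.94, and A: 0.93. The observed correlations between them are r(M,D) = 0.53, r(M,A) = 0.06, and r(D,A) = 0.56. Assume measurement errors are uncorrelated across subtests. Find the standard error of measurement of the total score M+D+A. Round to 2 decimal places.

5.65

Var(total) = 445.31 + 182.243 = 627.553.
True-score variance = 413.365 + 182.243 = 595.609, so reliability = 0.9491.
Error variance = 627.553 − 595.609 = 31.9449; SEM = √31.9449 = 5.65.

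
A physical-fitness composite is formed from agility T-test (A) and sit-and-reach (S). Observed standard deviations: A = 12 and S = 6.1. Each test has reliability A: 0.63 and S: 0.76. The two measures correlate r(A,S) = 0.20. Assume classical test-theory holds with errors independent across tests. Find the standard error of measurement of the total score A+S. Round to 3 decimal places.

7.887

Var(total) = 181.21 + 29.28 = 210.49.
True-score variance = 119 + 29.28 = 148.28, so reliability = 0.7044.
Error variance = 210.49 − 148.28 = 62.2104; SEM = √62.2104 = 7.887.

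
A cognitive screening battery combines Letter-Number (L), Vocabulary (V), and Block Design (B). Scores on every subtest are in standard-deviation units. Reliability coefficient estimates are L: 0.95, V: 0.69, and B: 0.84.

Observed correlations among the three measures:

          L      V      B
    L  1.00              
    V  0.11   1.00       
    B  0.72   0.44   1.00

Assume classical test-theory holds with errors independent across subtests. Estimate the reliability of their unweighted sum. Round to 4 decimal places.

0.9061

Var(L+V+B) = 3 + 2·[0.11 + 0.72 + 0.44] = 3 + 2.54 = 5.54.
With uncorrelated errors the cross-covariances are all true-score covariance, so they carry over unchanged; only the diagonal terms shrink to ρᵢσᵢ².
True-score variance = [0.95 + 0.69 + 0.84] + 2.54 = 2.48 + 2.54 = 5.02.
Reliability = 5.02 / 5.54 = 0.9061.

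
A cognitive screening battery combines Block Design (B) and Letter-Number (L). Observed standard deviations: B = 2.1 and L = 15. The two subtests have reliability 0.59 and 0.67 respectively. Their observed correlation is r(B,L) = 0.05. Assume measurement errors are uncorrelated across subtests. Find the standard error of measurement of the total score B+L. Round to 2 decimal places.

Var(total) = 229.41 + 3.15 = 232.56.
True-score variance = 153.352 + 3.15 = 156.502, so reliability = 0.6730.
Error variance = 232.56 − 156.502 = 76.0581; SEM = √76.0581 = 8.72.

8.72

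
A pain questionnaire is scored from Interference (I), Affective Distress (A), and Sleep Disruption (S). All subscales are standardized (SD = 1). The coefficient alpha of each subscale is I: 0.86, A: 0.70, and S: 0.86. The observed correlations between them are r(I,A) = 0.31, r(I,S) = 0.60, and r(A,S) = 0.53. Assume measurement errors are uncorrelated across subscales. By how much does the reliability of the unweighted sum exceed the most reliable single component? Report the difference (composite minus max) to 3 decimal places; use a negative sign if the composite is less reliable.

Var(sum) = 3 + 2.88 = 5.88; true-score variance = 2.42 + 2.88 = 5.3; composite reliability = 0.9014.
Max component reliability = 0.8600.
Difference = 0.9014 − 0.8600 = 0.041.

0.041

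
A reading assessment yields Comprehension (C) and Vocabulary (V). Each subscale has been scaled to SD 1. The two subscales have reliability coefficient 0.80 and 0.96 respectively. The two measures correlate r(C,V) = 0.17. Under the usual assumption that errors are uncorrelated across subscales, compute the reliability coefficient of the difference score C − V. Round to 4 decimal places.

0.8554

Var(C−V) = 1 + 1 − 2·0.17 = 2 − 0.34 = 1.66.
Because errors are independent across components, Cov(Tᵢ,Tⱼ) = Cov(Xᵢ,Xⱼ); the off-diagonal part of the true-score variance is the same as above.
True-score variance = [0.80 + 0.96] − 0.34 = 1.76 − 0.34 = 1.42.
Reliability = 1.42 / 1.66 = 0.8554.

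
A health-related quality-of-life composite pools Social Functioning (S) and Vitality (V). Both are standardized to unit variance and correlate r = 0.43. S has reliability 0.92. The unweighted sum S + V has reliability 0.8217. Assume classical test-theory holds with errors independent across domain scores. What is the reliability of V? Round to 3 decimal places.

Var(S+V) = 2 + 2·0.43 = 2.860.
True-score variance = ρ_S + ρ_V + 2·0.43, so 0.8217 = (0.92 + ρ_V + 0.86) / 2.860.
ρ_V = 0.8217·2.860 − 0.92 − 0.86 = 0.570.

0.570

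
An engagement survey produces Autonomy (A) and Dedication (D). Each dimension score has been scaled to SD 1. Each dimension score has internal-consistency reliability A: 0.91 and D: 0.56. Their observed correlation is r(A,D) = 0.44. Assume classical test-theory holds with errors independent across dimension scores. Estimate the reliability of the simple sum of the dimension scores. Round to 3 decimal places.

0.816

Var(A+D) = 2 + 2·[0.44] = 2 + 0.88 = 2.88.
Under uncorrelated errors the observed covariances equal the true-score covariances, so only the own-variance terms attenuate.
True-score variance = [0.91 + 0.56] + 0.88 = 1.47 + 0.88 = 2.35.
Reliability = 2.35 / 2.88 = 0.816.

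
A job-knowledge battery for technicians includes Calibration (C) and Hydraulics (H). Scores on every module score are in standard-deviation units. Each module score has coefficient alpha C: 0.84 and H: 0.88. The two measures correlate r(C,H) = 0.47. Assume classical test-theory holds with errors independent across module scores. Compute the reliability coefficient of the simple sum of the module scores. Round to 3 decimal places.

0.905

Var(C+H) = 2 + 2·[0.47] = 2 + 0.94 = 2.94.
With uncorrelated errors the cross-covariances are all true-score covariance, so they carry over unchanged; only the diagonal terms shrink to ρᵢσᵢ².
True-score variance = [0.84 + 0.88] + 0.94 = 1.72 + 0.94 = 2.66.
Reliability = 2.66 / 2.94 = 0.905.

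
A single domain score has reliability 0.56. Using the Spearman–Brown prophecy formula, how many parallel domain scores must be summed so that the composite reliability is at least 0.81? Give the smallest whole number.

4

k ≥ ρ*(1−ρ₁)/(ρ₁(1−ρ*)) = 0.81·0.44 / (0.56·0.19) = 3.350.
Smallest integer k = 4.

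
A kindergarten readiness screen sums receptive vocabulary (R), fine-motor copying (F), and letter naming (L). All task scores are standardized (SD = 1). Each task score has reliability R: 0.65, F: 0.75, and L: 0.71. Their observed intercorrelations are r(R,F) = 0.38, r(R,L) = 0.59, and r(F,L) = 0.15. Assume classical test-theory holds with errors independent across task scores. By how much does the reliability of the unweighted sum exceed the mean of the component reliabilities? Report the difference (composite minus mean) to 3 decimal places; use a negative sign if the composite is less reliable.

0.127

Var(sum) = 3 + 2.24 = 5.24; true-score variance = 2.11 + 2.24 = 4.35; composite reliability = 0.8302.
Mean component reliability = 0.7033.
Difference = 0.8302 − 0.7033 = 0.127.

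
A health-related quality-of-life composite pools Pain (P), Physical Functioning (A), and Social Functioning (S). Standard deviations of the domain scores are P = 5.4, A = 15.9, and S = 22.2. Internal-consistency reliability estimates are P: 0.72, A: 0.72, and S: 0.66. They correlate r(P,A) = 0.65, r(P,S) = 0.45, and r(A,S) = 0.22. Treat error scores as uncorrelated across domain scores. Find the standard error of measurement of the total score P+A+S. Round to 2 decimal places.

Var(total) = 774.81 + 374.821 = 1149.63.
True-score variance = 528.293 + 374.821 = 903.114, so reliability = 0.7856.
Error variance = 1149.63 − 903.114 = 246.517; SEM = √246.517 = 15.70.

15.70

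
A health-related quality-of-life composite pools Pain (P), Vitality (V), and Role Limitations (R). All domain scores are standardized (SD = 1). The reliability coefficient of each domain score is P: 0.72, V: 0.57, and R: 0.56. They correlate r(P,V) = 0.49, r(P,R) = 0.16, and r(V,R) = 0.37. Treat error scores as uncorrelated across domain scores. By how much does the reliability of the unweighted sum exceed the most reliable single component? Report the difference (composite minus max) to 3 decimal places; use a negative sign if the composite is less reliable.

Var(sum) = 3 + 2.04 = 5.04; true-score variance = 1.85 + 2.04 = 3.89; composite reliability = 0.7718.
Max component reliability = 0.7200.
Difference = 0.7718 − 0.7200 = 0.052.

0.052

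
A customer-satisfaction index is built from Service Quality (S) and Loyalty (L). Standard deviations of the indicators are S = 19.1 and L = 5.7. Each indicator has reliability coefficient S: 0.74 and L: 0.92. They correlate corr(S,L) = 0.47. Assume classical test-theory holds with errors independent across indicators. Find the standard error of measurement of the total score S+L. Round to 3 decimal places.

Var(total) = 397.3 + 102.338 = 499.638.
True-score variance = 299.85 + 102.338 = 402.188, so reliability = 0.8050.
Error variance = 499.638 − 402.188 = 97.4498; SEM = √97.4498 = 9.872.

9.872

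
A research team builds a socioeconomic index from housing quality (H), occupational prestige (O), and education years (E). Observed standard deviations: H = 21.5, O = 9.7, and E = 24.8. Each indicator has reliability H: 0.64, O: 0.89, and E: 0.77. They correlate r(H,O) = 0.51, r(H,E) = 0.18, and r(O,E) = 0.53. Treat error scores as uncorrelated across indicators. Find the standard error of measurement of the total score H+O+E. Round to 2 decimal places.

Var(total) = 1171.38 + 659.667 = 1831.05.
True-score variance = 853.161 + 659.667 = 1512.83, so reliability = 0.8262.
Error variance = 1831.05 − 1512.83 = 318.219; SEM = √318.219 = 17.84.

17.84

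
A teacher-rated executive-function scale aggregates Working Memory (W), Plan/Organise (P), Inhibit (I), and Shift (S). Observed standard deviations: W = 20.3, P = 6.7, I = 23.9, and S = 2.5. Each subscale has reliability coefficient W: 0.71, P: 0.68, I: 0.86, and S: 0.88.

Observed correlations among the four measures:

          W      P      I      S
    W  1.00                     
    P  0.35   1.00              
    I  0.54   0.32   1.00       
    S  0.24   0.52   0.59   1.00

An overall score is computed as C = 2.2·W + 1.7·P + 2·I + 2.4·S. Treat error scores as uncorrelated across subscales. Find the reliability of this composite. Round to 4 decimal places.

0.8819

Var(C) = 2.2²·20.3² + 1.7²·6.7² + 2²·23.9² + 2.4²·2.5² + 2·[3.74·20.3·6.7·0.35 + 4.4·20.3·23.9·0.54 + 5.28·20.3·2.5·0.24 + 3.4·6.7·23.9·0.32 + 4.08·6.7·2.5·0.52 + 4.8·23.9·2.5·0.59] = 4445.09 + 3548.16 = 7993.25.
Because errors are independent across components, Cov(Tᵢ,Tⱼ) = Cov(Xᵢ,Xⱼ); the off-diagonal part of the true-score variance is the same as above.
True-score variance = [2.2²·20.3²·0.71 + 1.7²·6.7²·0.68 + 2²·23.9²·0.86 + 2.4²·2.5²·0.88] + 3548.16 = 3500.97 + 3548.16 = 7049.13.
Reliability = 7049.13 / 7993.25 = 0.8819.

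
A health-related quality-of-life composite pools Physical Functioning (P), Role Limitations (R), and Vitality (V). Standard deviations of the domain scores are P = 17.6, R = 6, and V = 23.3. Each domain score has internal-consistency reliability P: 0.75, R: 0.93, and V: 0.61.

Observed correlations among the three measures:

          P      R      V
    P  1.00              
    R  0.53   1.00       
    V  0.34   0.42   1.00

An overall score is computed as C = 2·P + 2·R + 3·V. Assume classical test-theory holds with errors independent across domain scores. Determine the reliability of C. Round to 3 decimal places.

Var(C) = 2²·17.6² + 2²·6² + 3²·23.3² + 2·[4·17.6·6·0.53 + 6·17.6·23.3·0.34 + 6·6·23.3·0.42] = 6269.05 + 2825.46 = 9094.51.
Because errors are independent across components, Cov(Tᵢ,Tⱼ) = Cov(Xᵢ,Xⱼ); the off-diagonal part of the true-score variance is the same as above.
True-score variance = [2²·17.6²·0.75 + 2²·6²·0.93 + 3²·23.3²·0.61] + 2825.46 = 4043.67 + 2825.46 = 6869.13.
Reliability = 6869.13 / 9094.51 = 0.755.

0.755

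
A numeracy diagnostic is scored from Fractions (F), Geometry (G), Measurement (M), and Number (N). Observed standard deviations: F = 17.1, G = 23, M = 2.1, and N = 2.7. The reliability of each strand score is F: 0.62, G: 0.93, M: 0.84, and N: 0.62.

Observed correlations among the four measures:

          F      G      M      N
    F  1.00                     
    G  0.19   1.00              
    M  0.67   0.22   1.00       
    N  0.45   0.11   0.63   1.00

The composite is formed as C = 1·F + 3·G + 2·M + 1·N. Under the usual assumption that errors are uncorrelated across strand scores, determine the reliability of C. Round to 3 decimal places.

Var(C) = 17.1² + 3²·23² + 2²·2.1² + 2.7² + 2·[3·17.1·23·0.19 + 2·17.1·2.1·0.67 + 17.1·2.7·0.45 + 6·23·2.1·0.22 + 3·23·2.7·0.11 + 2·2.1·2.7·0.63] = 5078.34 + 768.94 = 5847.28.
Because errors are independent across components, Cov(Tᵢ,Tⱼ) = Cov(Xᵢ,Xⱼ); the off-diagonal part of the true-score variance is the same as above.
True-score variance = [17.1²·0.62 + 3²·23²·0.93 + 2²·2.1²·0.84 + 2.7²·0.62] + 768.94 = 4628.36 + 768.94 = 5397.3.
Reliability = 5397.3 / 5847.28 = 0.923.

0.923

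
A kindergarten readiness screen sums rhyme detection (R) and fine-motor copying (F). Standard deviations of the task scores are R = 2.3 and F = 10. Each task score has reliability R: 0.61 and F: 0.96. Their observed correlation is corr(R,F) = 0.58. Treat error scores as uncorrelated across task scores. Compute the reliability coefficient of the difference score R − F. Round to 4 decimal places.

Var(R−F) = 2.3² + 10² − 2·2.3·10·0.58 = 105.29 − 26.68 = 78.61.
With uncorrelated errors the cross-covariances are all true-score covariance, so they carry over unchanged; only the diagonal terms shrink to ρᵢσᵢ².
True-score variance = [2.3²·0.61 + 10²·0.96] − 26.68 = 99.2269 − 26.68 = 72.5469.
Reliability = 72.5469 / 78.61 = 0.9229.

0.9229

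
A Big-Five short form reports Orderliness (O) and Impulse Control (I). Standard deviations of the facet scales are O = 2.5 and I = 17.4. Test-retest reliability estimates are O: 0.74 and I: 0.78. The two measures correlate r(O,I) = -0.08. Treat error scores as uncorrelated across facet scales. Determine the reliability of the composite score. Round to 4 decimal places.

Var(O+I) = 2.5² + 17.4² + 2·[2.5·17.4·(-0.08)] = 309.01 − 6.96 = 302.05.
With uncorrelated errors the cross-covariances are all true-score covariance, so they carry over unchanged; only the diagonal terms shrink to ρᵢσᵢ².
True-score variance = [2.5²·0.74 + 17.4²·0.78] − 6.96 = 240.778 − 6.96 = 233.818.
Reliability = 233.818 / 302.05 = 0.7741.

0.7741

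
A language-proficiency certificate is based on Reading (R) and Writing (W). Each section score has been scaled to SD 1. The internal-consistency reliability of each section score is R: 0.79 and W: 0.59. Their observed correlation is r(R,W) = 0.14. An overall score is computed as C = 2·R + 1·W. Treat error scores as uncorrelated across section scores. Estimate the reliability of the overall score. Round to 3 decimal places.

0.775

Var(C) = 2² + 1 + 2·[2·0.14] = 5 + 0.56 = 5.56.
With uncorrelated errors the cross-covariances are all true-score covariance, so they carry over unchanged; only the diagonal terms shrink to ρᵢσᵢ².
True-score variance = [2²·0.79 + 0.59] + 0.56 = 3.75 + 0.56 = 4.31.
Reliability = 4.31 / 5.56 = 0.775.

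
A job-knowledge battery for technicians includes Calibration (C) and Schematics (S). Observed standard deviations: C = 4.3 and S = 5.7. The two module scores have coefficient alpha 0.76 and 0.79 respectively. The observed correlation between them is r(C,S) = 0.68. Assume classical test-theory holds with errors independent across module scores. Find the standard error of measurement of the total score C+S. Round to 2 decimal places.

3.36

Var(total) = 50.98 + 33.3336 = 84.3136.
True-score variance = 39.7195 + 33.3336 = 73.0531, so reliability = 0.8664.
Error variance = 84.3136 − 73.0531 = 11.2605; SEM = √11.2605 = 3.36.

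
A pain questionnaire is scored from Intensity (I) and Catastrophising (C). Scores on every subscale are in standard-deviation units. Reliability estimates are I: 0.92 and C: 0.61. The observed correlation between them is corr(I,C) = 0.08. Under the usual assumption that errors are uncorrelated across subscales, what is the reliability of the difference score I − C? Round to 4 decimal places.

Var(I−C) = 1 + 1 − 2·0.08 = 2 − 0.16 = 1.84.
Because errors are independent across components, Cov(Tᵢ,Tⱼ) = Cov(Xᵢ,Xⱼ); the off-diagonal part of the true-score variance is the same as above.
True-score variance = [0.92 + 0.61] − 0.16 = 1.53 − 0.16 = 1.37.
Reliability = 1.37 / 1.84 = 0.7446.

0.7446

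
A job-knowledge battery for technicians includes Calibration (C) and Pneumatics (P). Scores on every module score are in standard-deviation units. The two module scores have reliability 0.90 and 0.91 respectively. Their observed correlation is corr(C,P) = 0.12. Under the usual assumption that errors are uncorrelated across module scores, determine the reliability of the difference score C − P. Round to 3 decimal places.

0.892

Var(C−P) = 1 + 1 − 2·0.12 = 2 − 0.24 = 1.76.
Under uncorrelated errors the observed covariances equal the true-score covariances, so only the own-variance terms attenuate.
True-score variance = [0.90 + 0.91] − 0.24 = 1.81 − 0.24 = 1.57.
Reliability = 1.57 / 1.76 = 0.892.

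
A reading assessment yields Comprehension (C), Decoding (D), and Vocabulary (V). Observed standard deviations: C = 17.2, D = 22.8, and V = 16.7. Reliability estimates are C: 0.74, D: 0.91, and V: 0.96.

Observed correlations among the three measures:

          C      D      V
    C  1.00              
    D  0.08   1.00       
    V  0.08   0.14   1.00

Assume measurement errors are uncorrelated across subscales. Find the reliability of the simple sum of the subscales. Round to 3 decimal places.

Var(C+D+V) = 17.2² + 22.8² + 16.7² + 2·[17.2·22.8·0.08 + 17.2·16.7·0.08 + 22.8·16.7·0.14] = 1094.57 + 215.317 = 1309.89.
Because errors are independent across components, Cov(Tᵢ,Tⱼ) = Cov(Xᵢ,Xⱼ); the off-diagonal part of the true-score variance is the same as above.
True-score variance = [17.2²·0.74 + 22.8²·0.91 + 16.7²·0.96] + 215.317 = 959.71 + 215.317 = 1175.03.
Reliability = 1175.03 / 1309.89 = 0.897.

0.897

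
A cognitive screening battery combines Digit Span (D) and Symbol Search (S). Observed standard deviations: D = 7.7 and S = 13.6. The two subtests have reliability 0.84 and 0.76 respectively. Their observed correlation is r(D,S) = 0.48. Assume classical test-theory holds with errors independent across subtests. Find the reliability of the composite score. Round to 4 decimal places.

0.8437

Var(D+S) = 7.7² + 13.6² + 2·[7.7·13.6·0.48] = 244.25 + 100.531 = 344.781.
Because errors are independent across components, Cov(Tᵢ,Tⱼ) = Cov(Xᵢ,Xⱼ); the off-diagonal part of the true-score variance is the same as above.
True-score variance = [7.7²·0.84 + 13.6²·0.76] + 100.531 = 190.373 + 100.531 = 290.904.
Reliability = 290.904 / 344.781 = 0.8437.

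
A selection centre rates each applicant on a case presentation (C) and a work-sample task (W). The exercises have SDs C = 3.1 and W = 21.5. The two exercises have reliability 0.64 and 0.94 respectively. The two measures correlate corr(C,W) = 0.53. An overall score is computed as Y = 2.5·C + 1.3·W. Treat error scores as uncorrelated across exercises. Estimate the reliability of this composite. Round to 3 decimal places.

0.936

Var(Y) = 2.5²·3.1² + 1.3²·21.5² + 2·[3.25·3.1·21.5·0.53] = 841.265 + 229.609 = 1070.87.
Because errors are independent across components, Cov(Tᵢ,Tⱼ) = Cov(Xᵢ,Xⱼ); the off-diagonal part of the true-score variance is the same as above.
True-score variance = [2.5²·3.1²·0.64 + 1.3²·21.5²·0.94] + 229.609 = 772.77 + 229.609 = 1002.38.
Reliability = 1002.38 / 1070.87 = 0.936.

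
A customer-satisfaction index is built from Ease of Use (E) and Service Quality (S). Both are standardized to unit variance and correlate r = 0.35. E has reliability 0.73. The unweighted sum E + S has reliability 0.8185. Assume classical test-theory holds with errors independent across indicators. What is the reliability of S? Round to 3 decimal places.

0.780

Var(E+S) = 2 + 2·0.35 = 2.700.
True-score variance = ρ_E + ρ_S + 2·0.35, so 0.8185 = (0.73 + ρ_S + 0.70) / 2.700.
ρ_S = 0.8185·2.700 − 0.73 − 0.70 = 0.780.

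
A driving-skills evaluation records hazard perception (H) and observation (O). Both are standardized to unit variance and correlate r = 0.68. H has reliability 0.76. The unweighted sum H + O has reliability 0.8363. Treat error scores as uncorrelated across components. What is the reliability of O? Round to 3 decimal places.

Var(H+O) = 2 + 2·0.68 = 3.360.
True-score variance = ρ_H + ρ_O + 2·0.68, so 0.8363 = (0.76 + ρ_O + 1.36) / 3.360.
ρ_O = 0.8363·3.360 − 0.76 − 1.36 = 0.690.

0.690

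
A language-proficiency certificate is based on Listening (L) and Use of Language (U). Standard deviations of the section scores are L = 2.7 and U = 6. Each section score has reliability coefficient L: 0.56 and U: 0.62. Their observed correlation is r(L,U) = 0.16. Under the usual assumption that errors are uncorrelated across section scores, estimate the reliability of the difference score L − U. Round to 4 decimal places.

0.5568

Var(L−U) = 2.7² + 6² − 2·2.7·6·0.16 = 43.29 − 5.184 = 38.106.
Because errors are independent across components, Cov(Tᵢ,Tⱼ) = Cov(Xᵢ,Xⱼ); the off-diagonal part of the true-score variance is the same as above.
True-score variance = [2.7²·0.56 + 6²·0.62] − 5.184 = 26.4024 − 5.184 = 21.2184.
Reliability = 21.2184 / 38.106 = 0.5568.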